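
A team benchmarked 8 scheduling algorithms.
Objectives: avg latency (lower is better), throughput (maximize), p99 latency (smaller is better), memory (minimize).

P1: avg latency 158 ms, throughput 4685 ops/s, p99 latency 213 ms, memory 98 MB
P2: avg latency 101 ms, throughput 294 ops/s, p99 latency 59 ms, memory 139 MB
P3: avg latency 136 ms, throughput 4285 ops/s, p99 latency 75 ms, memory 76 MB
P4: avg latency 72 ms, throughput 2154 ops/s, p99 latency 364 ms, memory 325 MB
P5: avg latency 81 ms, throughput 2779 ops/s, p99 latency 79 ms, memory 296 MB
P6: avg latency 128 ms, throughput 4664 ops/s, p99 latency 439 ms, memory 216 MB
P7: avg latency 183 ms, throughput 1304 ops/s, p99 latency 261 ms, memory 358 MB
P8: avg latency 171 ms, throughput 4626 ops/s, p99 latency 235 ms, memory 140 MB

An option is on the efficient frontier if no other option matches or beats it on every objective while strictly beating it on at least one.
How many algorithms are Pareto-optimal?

6

P1: not dominated (best throughput).
P2: not dominated (best p99 latency).
P3: not dominated (best memory).
P4: not dominated (best avg latency).
P5: not dominated.
P6: not dominated.
P7: dominated by P1 (avg latency 158≤183, throughput 4685≥1304, p99 latency 213≤261, memory 98≤358).
P8: dominated by P1 (avg latency 158≤171, throughput 4685≥4626, p99 latency 213≤235, memory 98≤140).
Pareto-optimal: P1, P2, P3, P4, P5, P6 → 6.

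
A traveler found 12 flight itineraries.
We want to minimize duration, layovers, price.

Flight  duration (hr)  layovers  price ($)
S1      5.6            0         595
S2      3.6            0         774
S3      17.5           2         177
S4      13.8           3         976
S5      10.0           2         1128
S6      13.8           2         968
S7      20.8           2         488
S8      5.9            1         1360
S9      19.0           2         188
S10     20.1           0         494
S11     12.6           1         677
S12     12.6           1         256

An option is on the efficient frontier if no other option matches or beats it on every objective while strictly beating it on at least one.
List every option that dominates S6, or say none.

S1: duration 5.6≤13.8, layovers 0≤2, price 595≤968 — dominates S6.
S2: duration 3.6≤13.8, layovers 0≤2, price 774≤968 — dominates S6.
S11: duration 12.6≤13.8, layovers 1≤2, price 677≤968 — dominates S6.
S12: duration 12.6≤13.8, layovers 1≤2, price 256≤968 — dominates S6.
Others (S3, S4, S5, S7, S8, S9, S10) are each worse than S6 on at least one objective.

S1, S2, S11, S12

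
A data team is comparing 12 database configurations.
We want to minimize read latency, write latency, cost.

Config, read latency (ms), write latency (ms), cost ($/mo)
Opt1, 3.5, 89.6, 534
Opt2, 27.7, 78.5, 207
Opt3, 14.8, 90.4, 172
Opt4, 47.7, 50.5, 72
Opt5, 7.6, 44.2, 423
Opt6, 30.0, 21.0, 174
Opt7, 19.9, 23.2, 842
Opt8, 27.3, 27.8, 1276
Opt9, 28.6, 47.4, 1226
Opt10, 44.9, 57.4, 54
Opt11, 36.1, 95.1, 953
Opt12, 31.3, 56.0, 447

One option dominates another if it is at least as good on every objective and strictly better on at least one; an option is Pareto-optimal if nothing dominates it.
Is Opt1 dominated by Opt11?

Opt11 vs Opt1: Opt11 is worse on read latency (36.1 vs 3.5), so it does not dominate Opt1.

No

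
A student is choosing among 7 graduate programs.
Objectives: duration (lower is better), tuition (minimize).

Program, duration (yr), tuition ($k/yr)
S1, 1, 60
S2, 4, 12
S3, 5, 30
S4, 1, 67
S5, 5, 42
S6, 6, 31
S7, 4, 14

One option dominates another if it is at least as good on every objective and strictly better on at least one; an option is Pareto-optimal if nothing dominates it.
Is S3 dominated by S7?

S7 vs S3: duration 4≤5, tuition 14≤30 — S7 is at least as good on every objective with at least one strict improvement.

Yes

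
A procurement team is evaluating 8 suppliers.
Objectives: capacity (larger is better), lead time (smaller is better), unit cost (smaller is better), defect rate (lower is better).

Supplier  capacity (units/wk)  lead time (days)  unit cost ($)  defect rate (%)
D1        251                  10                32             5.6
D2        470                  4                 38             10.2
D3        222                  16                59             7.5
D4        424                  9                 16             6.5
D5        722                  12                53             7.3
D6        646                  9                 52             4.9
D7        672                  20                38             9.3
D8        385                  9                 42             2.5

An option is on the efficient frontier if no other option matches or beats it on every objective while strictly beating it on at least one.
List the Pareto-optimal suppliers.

D1, D2, D4, D5, D6, D7, D8

D1: not dominated.
D2: not dominated (best lead time).
D3: dominated by D1 (capacity 251≥222, lead time 10≤16, unit cost 32≤59, defect rate 5.6≤7.5).
D4: not dominated (best unit cost).
D5: not dominated (best capacity).
D6: not dominated.
D7: not dominated.
D8: not dominated (best defect rate).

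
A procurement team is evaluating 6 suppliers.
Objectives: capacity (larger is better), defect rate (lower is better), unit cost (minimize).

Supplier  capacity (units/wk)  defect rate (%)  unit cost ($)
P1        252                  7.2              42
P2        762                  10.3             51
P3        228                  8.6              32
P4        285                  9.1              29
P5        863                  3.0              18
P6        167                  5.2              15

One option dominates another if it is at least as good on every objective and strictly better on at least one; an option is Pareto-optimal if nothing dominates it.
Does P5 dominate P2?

P5 vs P2: capacity 863≥762, defect rate 3.0≤10.3, unit cost 18≤51 — P5 is at least as good on every objective with at least one strict improvement.

Yes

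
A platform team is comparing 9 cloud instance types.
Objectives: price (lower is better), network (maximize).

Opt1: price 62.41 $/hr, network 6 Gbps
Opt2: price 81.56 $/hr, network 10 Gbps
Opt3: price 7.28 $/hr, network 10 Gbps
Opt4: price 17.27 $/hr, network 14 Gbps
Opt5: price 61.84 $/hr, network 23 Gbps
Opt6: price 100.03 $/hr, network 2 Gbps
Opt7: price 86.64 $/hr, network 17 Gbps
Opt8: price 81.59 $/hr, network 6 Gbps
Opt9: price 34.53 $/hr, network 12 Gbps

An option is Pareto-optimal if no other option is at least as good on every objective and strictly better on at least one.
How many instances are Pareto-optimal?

Opt1: dominated by Opt3 (price 7.28≤62.41, network 10≥6).
Opt2: dominated by Opt3 (price 7.28≤81.56, network 10≥10).
Opt3: not dominated (best price).
Opt4: not dominated.
Opt5: not dominated (best network).
Opt6: dominated by Opt1 (price 62.41≤100.03, network 6≥2).
Opt7: dominated by Opt5 (price 61.84≤86.64, network 23≥17).
Opt8: dominated by Opt1 (price 62.41≤81.59, network 6≥6).
Opt9: dominated by Opt4 (price 17.27≤34.53, network 14≥12).
Pareto-optimal: Opt3, Opt4, Opt5 → 3.

3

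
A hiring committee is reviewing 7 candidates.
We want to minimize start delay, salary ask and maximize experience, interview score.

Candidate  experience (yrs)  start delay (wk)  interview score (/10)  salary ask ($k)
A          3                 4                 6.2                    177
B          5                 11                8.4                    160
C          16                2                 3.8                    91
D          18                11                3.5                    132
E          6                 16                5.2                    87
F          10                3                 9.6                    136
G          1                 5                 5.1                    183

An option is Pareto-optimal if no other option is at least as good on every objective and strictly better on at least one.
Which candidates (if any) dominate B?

F

F: experience 10≥5, start delay 3≤11, interview score 9.6≥8.4, salary ask 136≤160 — dominates B.
Others (A, C, D, E, G) are each worse than B on at least one objective.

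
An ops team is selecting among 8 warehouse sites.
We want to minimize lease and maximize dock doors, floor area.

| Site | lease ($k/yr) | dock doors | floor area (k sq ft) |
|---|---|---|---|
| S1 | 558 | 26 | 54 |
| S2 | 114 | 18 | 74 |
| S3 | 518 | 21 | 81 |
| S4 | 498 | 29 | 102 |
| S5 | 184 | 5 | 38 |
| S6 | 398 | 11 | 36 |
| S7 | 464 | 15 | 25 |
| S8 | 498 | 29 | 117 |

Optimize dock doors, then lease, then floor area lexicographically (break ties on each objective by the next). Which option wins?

First maximize dock doors: best is 29, kept {S4, S8}.
Then minimize lease: best is 498, kept {S4, S8}.
Then maximize floor area: best is 117, kept {S8}.

S8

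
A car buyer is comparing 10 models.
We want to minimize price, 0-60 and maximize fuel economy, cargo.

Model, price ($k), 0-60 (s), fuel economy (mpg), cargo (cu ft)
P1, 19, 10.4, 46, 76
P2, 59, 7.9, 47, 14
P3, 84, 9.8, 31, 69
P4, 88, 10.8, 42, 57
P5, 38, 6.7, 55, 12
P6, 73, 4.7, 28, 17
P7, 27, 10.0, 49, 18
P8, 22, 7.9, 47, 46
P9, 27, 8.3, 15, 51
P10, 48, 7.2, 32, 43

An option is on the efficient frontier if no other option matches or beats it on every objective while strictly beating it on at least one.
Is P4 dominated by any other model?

Yes

P1 vs P4: price 19≤88, 0-60 10.4≤10.8, fuel economy 46≥42, cargo 76≥57 — P1 is at least as good on every objective and strictly better on at least one, so P1 dominates P4.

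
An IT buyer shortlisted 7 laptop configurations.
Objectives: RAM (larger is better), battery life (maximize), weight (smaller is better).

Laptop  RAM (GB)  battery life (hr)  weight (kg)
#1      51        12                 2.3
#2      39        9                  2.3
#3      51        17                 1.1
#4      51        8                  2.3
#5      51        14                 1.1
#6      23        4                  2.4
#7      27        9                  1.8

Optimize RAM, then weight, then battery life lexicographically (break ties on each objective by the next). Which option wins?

#3

First maximize RAM: best is 51, kept {#1, #3, #4, #5}.
Then minimize weight: best is 1.1, kept {#3, #5}.
Then maximize battery life: best is 17, kept {#3}.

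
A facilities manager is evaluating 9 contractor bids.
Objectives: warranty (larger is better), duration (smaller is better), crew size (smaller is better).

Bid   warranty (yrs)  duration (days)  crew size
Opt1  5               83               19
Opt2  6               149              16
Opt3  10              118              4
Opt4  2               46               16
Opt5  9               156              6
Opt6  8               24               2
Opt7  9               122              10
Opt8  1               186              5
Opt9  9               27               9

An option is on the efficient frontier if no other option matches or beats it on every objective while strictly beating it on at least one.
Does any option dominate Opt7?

Yes

Opt3 vs Opt7: warranty 10≥9, duration 118≤122, crew size 4≤10 — Opt3 is at least as good on every objective and strictly better on at least one, so Opt3 dominates Opt7.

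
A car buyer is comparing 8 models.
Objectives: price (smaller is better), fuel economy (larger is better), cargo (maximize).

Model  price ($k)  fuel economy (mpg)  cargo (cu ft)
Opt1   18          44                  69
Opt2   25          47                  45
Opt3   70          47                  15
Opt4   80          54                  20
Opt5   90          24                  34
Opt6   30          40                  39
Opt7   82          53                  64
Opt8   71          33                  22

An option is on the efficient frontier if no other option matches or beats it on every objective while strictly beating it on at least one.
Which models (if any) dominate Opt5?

Opt1, Opt2, Opt6, Opt7

Opt1: price 18≤90, fuel economy 44≥24, cargo 69≥34 — dominates Opt5.
Opt2: price 25≤90, fuel economy 47≥24, cargo 45≥34 — dominates Opt5.
Opt6: price 30≤90, fuel economy 40≥24, cargo 39≥34 — dominates Opt5.
Opt7: price 82≤90, fuel economy 53≥24, cargo 64≥34 — dominates Opt5.
Others (Opt3, Opt4, Opt8) are each worse than Opt5 on at least one objective.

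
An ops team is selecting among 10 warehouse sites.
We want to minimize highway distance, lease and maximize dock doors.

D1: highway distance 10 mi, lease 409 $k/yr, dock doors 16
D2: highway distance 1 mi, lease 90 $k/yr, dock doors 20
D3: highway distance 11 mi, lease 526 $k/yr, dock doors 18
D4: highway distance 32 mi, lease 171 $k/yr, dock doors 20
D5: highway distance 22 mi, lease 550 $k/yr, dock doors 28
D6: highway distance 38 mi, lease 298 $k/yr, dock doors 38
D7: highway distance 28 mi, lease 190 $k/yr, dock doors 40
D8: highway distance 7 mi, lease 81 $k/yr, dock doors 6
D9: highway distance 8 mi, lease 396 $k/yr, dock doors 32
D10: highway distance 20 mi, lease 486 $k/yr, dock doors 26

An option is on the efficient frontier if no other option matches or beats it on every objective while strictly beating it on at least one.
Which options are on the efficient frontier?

D2, D7, D8, D9

D1: dominated by D2 (highway distance 1≤10, lease 90≤409, dock doors 20≥16).
D2: not dominated (best highway distance).
D3: dominated by D2 (highway distance 1≤11, lease 90≤526, dock doors 20≥18).
D4: dominated by D2 (highway distance 1≤32, lease 90≤171, dock doors 20≥20).
D5: dominated by D9 (highway distance 8≤22, lease 396≤550, dock doors 32≥28).
D6: dominated by D7 (highway distance 28≤38, lease 190≤298, dock doors 40≥38).
D7: not dominated (best dock doors).
D8: not dominated (best lease).
D9: not dominated.
D10: dominated by D9 (highway distance 8≤20, lease 396≤486, dock doors 32≥26).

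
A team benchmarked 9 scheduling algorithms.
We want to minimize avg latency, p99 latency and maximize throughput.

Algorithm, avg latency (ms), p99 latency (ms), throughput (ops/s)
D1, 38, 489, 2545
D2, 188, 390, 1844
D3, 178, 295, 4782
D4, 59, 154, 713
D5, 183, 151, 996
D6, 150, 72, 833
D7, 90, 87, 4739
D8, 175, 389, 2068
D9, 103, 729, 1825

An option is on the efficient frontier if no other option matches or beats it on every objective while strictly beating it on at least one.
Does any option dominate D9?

D1 vs D9: avg latency 38≤103, p99 latency 489≤729, throughput 2545≥1825 — D1 is at least as good on every objective and strictly better on at least one, so D1 dominates D9.

Yes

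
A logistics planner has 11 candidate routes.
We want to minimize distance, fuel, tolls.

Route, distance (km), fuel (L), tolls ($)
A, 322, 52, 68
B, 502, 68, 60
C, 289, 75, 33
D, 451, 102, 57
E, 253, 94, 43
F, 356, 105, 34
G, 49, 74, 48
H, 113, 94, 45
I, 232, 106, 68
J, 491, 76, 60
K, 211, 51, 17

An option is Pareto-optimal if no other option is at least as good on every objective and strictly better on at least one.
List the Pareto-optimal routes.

A: dominated by K (distance 211≤322, fuel 51≤52, tolls 17≤68).
B: dominated by K (distance 211≤502, fuel 51≤68, tolls 17≤60).
C: dominated by K (distance 211≤289, fuel 51≤75, tolls 17≤33).
D: dominated by C (distance 289≤451, fuel 75≤102, tolls 33≤57).
E: dominated by K (distance 211≤253, fuel 51≤94, tolls 17≤43).
F: dominated by C (distance 289≤356, fuel 75≤105, tolls 33≤34).
G: not dominated (best distance).
H: not dominated.
I: dominated by G (distance 49≤232, fuel 74≤106, tolls 48≤68).
J: dominated by C (distance 289≤491, fuel 75≤76, tolls 33≤60).
K: not dominated (best fuel).

G, H, K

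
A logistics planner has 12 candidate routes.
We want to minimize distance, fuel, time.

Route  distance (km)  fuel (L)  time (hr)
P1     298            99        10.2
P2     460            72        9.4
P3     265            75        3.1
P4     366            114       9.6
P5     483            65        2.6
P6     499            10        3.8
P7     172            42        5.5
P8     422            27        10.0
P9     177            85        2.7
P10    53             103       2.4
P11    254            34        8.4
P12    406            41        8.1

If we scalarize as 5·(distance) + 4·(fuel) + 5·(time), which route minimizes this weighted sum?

P1: 5·298 + 4·99 + 5·10.2 = 1937.0
P2: 5·460 + 4·72 + 5·9.4 = 2635.0
P3: 5·265 + 4·75 + 5·3.1 = 1640.5
P4: 5·366 + 4·114 + 5·9.6 = 2334.0
P5: 5·483 + 4·65 + 5·2.6 = 2688.0
P6: 5·499 + 4·10 + 5·3.8 = 2554.0
P7: 5·172 + 4·42 + 5·5.5 = 1055.5
P8: 5·422 + 4·27 + 5·10.0 = 2268.0
P9: 5·177 + 4·85 + 5·2.7 = 1238.5
P10: 5·53 + 4·103 + 5·2.4 = 689.0
P11: 5·254 + 4·34 + 5·8.4 = 1448.0
P12: 5·406 + 4·41 + 5·8.1 = 2234.5
Lowest: P10 at 689.0.

P10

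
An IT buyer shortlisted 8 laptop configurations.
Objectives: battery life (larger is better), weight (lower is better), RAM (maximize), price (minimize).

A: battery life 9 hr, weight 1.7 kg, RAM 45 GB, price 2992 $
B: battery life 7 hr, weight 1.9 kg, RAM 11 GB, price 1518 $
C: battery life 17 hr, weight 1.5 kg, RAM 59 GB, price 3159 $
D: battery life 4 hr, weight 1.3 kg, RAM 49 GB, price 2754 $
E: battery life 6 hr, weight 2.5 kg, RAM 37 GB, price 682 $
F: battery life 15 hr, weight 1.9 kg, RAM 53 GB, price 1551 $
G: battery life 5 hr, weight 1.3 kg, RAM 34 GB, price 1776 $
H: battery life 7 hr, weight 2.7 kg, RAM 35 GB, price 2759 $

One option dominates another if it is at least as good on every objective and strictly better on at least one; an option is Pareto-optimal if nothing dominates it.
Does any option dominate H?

Yes

F vs H: battery life 15≥7, weight 1.9≤2.7, RAM 53≥35, price 1551≤2759 — F is at least as good on every objective and strictly better on at least one, so F dominates H.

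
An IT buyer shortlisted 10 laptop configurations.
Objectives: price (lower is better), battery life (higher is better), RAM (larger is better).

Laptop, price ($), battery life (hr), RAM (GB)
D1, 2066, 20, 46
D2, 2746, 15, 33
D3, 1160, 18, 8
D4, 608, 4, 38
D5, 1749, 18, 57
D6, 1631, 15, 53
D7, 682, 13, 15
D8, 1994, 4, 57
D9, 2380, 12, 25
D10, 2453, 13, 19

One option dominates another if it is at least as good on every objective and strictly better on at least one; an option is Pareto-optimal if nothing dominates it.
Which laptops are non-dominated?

D1: not dominated (best battery life).
D2: dominated by D1 (price 2066≤2746, battery life 20≥15, RAM 46≥33).
D3: not dominated.
D4: not dominated (best price).
D5: not dominated.
D6: not dominated.
D7: not dominated.
D8: dominated by D5 (price 1749≤1994, battery life 18≥4, RAM 57≥57).
D9: dominated by D1 (price 2066≤2380, battery life 20≥12, RAM 46≥25).
D10: dominated by D1 (price 2066≤2453, battery life 20≥13, RAM 46≥19).

D1, D3, D4, D5, D6, D7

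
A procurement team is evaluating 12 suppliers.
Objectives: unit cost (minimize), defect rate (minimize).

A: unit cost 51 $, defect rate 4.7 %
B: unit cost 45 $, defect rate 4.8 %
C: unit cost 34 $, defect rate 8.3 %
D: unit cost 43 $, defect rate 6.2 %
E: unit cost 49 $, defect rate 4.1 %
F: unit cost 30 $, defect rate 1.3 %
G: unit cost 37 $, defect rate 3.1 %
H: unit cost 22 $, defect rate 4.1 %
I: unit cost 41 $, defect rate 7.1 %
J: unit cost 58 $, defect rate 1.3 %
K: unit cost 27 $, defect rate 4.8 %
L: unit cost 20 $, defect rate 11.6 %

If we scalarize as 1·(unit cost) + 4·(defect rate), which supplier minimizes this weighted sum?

A: 1·51 + 4·4.7 = 69.8
B: 1·45 + 4·4.8 = 64.2
C: 1·34 + 4·8.3 = 67.2
D: 1·43 + 4·6.2 = 67.8
E: 1·49 + 4·4.1 = 65.4
F: 1·30 + 4·1.3 = 35.2
G: 1·37 + 4·3.1 = 49.4
H: 1·22 + 4·4.1 = 38.4
I: 1·41 + 4·7.1 = 69.4
J: 1·58 + 4·1.3 = 63.2
K: 1·27 + 4·4.8 = 46.2
L: 1·20 + 4·11.6 = 66.4
Lowest: F at 35.2.

F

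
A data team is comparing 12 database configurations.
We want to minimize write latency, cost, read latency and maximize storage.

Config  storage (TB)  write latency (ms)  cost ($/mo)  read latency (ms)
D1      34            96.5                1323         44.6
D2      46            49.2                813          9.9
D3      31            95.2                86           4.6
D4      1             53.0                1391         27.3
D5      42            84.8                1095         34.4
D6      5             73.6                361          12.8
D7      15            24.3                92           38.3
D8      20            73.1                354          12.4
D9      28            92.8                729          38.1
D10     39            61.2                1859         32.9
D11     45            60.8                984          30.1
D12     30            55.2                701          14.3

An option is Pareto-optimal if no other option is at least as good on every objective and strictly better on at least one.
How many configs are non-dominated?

5

D1: dominated by D2 (storage 46≥34, write latency 49.2≤96.5, cost 813≤1323, read latency 9.9≤44.6).
D2: not dominated (best storage).
D3: not dominated (best cost).
D4: dominated by D2 (storage 46≥1, write latency 49.2≤53.0, cost 813≤1391, read latency 9.9≤27.3).
D5: dominated by D2 (storage 46≥42, write latency 49.2≤84.8, cost 813≤1095, read latency 9.9≤34.4).
D6: dominated by D8 (storage 20≥5, write latency 73.1≤73.6, cost 354≤361, read latency 12.4≤12.8).
D7: not dominated (best write latency).
D8: not dominated.
D9: dominated by D12 (storage 30≥28, write latency 55.2≤92.8, cost 701≤729, read latency 14.3≤38.1).
D10: dominated by D2 (storage 46≥39, write latency 49.2≤61.2, cost 813≤1859, read latency 9.9≤32.9).
D11: dominated by D2 (storage 46≥45, write latency 49.2≤60.8, cost 813≤984, read latency 9.9≤30.1).
D12: not dominated.
Pareto-optimal: D2, D3, D7, D8, D12 → 5.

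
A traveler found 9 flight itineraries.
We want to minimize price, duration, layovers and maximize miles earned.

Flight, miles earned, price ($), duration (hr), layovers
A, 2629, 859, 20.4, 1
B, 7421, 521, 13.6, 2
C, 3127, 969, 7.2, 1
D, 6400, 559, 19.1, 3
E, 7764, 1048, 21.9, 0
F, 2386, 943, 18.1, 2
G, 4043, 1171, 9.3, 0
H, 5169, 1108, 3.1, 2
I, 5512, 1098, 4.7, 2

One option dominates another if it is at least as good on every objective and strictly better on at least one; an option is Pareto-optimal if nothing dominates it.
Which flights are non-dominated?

A: not dominated.
B: not dominated (best price).
C: not dominated.
D: dominated by B (miles earned 7421≥6400, price 521≤559, duration 13.6≤19.1, layovers 2≤3).
E: not dominated (best miles earned).
F: dominated by B (miles earned 7421≥2386, price 521≤943, duration 13.6≤18.1, layovers 2≤2).
G: not dominated.
H: not dominated (best duration).
I: not dominated.

A, B, C, E, G, H, I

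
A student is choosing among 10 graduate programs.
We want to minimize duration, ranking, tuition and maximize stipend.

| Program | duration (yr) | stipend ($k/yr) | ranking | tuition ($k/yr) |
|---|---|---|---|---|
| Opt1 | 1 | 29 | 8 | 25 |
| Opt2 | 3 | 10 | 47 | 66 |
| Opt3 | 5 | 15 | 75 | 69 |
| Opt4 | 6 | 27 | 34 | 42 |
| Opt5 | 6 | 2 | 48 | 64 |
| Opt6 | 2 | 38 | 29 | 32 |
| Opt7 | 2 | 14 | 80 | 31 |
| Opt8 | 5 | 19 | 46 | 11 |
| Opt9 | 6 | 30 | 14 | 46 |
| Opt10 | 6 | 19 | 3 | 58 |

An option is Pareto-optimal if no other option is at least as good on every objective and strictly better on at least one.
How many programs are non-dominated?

Opt1: not dominated (best duration).
Opt2: dominated by Opt1 (duration 1≤3, stipend 29≥10, ranking 8≤47, tuition 25≤66).
Opt3: dominated by Opt1 (duration 1≤5, stipend 29≥15, ranking 8≤75, tuition 25≤69).
Opt4: dominated by Opt1 (duration 1≤6, stipend 29≥27, ranking 8≤34, tuition 25≤42).
Opt5: dominated by Opt1 (duration 1≤6, stipend 29≥2, ranking 8≤48, tuition 25≤64).
Opt6: not dominated (best stipend).
Opt7: dominated by Opt1 (duration 1≤2, stipend 29≥14, ranking 8≤80, tuition 25≤31).
Opt8: not dominated (best tuition).
Opt9: not dominated.
Opt10: not dominated (best ranking).
Pareto-optimal: Opt1, Opt6, Opt8, Opt9, Opt10 → 5.

5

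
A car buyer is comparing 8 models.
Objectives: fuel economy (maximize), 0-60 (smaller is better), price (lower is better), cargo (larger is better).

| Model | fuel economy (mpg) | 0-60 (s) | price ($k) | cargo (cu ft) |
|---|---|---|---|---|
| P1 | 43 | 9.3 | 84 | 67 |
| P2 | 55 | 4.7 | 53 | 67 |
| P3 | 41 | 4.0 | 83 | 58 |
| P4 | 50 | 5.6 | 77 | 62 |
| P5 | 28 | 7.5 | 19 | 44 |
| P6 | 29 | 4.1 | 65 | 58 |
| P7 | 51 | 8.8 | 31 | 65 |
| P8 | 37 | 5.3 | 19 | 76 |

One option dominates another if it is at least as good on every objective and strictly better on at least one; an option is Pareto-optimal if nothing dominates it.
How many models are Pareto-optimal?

5

P1: dominated by P2 (fuel economy 55≥43, 0-60 4.7≤9.3, price 53≤84, cargo 67≥67).
P2: not dominated (best fuel economy).
P3: not dominated (best 0-60).
P4: dominated by P2 (fuel economy 55≥50, 0-60 4.7≤5.6, price 53≤77, cargo 67≥62).
P5: dominated by P8 (fuel economy 37≥28, 0-60 5.3≤7.5, price 19≤19, cargo 76≥44).
P6: not dominated.
P7: not dominated.
P8: not dominated (best cargo).
Pareto-optimal: P2, P3, P6, P7, P8 → 5.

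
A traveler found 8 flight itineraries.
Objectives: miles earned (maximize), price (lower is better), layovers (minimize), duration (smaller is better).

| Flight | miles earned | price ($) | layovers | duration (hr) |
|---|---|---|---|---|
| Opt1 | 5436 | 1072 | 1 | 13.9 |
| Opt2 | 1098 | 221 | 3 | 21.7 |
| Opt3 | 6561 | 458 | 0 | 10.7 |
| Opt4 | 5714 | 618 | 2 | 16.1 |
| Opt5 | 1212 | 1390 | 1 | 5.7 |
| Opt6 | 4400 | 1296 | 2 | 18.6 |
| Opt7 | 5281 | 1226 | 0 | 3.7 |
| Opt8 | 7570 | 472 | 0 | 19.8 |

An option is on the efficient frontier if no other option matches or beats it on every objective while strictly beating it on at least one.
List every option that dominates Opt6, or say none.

Opt1, Opt3, Opt4, Opt7

Opt1: miles earned 5436≥4400, price 1072≤1296, layovers 1≤2, duration 13.9≤18.6 — dominates Opt6.
Opt3: miles earned 6561≥4400, price 458≤1296, layovers 0≤2, duration 10.7≤18.6 — dominates Opt6.
Opt4: miles earned 5714≥4400, price 618≤1296, layovers 2≤2, duration 16.1≤18.6 — dominates Opt6.
Opt7: miles earned 5281≥4400, price 1226≤1296, layovers 0≤2, duration 3.7≤18.6 — dominates Opt6.
Others (Opt2, Opt5, Opt8) are each worse than Opt6 on at least one objective.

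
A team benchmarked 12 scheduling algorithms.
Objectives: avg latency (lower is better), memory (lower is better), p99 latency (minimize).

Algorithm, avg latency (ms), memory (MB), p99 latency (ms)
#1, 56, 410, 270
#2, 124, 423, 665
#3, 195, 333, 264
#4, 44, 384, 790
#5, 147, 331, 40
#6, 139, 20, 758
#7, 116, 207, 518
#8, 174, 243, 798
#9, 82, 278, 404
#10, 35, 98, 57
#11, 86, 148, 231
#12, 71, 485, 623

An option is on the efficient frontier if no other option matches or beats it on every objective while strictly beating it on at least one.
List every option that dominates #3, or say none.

#5: avg latency 147≤195, memory 331≤333, p99 latency 40≤264 — dominates #3.
#10: avg latency 35≤195, memory 98≤333, p99 latency 57≤264 — dominates #3.
#11: avg latency 86≤195, memory 148≤333, p99 latency 231≤264 — dominates #3.
Others (#1, #2, #4, #6, #7, #8, #9, #12) are each worse than #3 on at least one objective.

#5, #10, #11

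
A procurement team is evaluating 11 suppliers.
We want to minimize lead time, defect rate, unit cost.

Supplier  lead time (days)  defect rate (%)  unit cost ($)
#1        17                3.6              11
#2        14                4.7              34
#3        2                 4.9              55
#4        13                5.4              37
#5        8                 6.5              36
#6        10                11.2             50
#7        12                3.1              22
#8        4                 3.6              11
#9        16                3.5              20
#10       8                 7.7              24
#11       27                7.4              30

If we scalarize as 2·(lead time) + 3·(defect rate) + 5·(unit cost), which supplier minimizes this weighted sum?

#8

#1: 2·17 + 3·3.6 + 5·11 = 99.8
#2: 2·14 + 3·4.7 + 5·34 = 212.1
#3: 2·2 + 3·4.9 + 5·55 = 293.7
#4: 2·13 + 3·5.4 + 5·37 = 227.2
#5: 2·8 + 3·6.5 + 5·36 = 215.5
#6: 2·10 + 3·11.2 + 5·50 = 303.6
#7: 2·12 + 3·3.1 + 5·22 = 143.3
#8: 2·4 + 3·3.6 + 5·11 = 73.8
#9: 2·16 + 3·3.5 + 5·20 = 142.5
#10: 2·8 + 3·7.7 + 5·24 = 159.1
#11: 2·27 + 3·7.4 + 5·30 = 226.2
Lowest: #8 at 73.8.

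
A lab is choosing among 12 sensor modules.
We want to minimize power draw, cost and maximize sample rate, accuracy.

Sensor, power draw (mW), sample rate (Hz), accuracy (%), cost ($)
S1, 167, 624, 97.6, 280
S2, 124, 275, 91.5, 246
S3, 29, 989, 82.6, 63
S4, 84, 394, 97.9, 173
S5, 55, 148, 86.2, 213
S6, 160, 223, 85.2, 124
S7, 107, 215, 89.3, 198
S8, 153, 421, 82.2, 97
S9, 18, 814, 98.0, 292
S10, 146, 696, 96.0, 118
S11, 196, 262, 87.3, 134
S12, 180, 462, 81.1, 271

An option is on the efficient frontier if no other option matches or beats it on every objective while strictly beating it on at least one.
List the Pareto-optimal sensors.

S1: not dominated.
S2: dominated by S4 (power draw 84≤124, sample rate 394≥275, accuracy 97.9≥91.5, cost 173≤246).
S3: not dominated (best sample rate).
S4: not dominated.
S5: not dominated.
S6: dominated by S10 (power draw 146≤160, sample rate 696≥223, accuracy 96.0≥85.2, cost 118≤124).
S7: dominated by S4 (power draw 84≤107, sample rate 394≥215, accuracy 97.9≥89.3, cost 173≤198).
S8: dominated by S3 (power draw 29≤153, sample rate 989≥421, accuracy 82.6≥82.2, cost 63≤97).
S9: not dominated (best power draw).
S10: not dominated.
S11: dominated by S10 (power draw 146≤196, sample rate 696≥262, accuracy 96.0≥87.3, cost 118≤134).
S12: dominated by S3 (power draw 29≤180, sample rate 989≥462, accuracy 82.6≥81.1, cost 63≤271).

S1, S3, S4, S5, S9, S10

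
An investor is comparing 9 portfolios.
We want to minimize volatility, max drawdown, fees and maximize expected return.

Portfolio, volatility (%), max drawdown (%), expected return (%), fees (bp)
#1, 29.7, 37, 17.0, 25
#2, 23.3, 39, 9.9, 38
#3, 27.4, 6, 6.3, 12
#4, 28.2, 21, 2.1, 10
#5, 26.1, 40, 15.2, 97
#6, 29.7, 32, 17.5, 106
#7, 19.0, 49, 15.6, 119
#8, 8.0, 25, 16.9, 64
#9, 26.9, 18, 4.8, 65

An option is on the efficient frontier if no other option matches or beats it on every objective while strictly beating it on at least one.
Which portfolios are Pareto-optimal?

#1: not dominated.
#2: not dominated.
#3: not dominated (best max drawdown).
#4: not dominated (best fees).
#5: dominated by #8 (volatility 8.0≤26.1, max drawdown 25≤40, expected return 16.9≥15.2, fees 64≤97).
#6: not dominated (best expected return).
#7: dominated by #8 (volatility 8.0≤19.0, max drawdown 25≤49, expected return 16.9≥15.6, fees 64≤119).
#8: not dominated (best volatility).
#9: not dominated.

#1, #2, #3, #4, #6, #8, #9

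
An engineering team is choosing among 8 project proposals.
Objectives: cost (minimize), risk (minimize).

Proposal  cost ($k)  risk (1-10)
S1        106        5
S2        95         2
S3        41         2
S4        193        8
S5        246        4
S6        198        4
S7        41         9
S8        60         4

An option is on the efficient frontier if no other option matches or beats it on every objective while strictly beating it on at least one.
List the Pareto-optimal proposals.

S1: dominated by S2 (cost 95≤106, risk 2≤5).
S2: dominated by S3 (cost 41≤95, risk 2≤2).
S3: not dominated.
S4: dominated by S1 (cost 106≤193, risk 5≤8).
S5: dominated by S2 (cost 95≤246, risk 2≤4).
S6: dominated by S2 (cost 95≤198, risk 2≤4).
S7: dominated by S3 (cost 41≤41, risk 2≤9).
S8: dominated by S3 (cost 41≤60, risk 2≤4).

S3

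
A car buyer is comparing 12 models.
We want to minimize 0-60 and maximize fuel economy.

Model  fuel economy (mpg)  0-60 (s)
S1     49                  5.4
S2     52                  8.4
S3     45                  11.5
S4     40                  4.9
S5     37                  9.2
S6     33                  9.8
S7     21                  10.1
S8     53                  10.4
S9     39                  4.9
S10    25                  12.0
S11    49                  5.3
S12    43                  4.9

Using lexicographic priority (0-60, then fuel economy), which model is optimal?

S12

First minimize 0-60: best is 4.9, kept {S4, S9, S12}.
Then maximize fuel economy: best is 43, kept {S12}.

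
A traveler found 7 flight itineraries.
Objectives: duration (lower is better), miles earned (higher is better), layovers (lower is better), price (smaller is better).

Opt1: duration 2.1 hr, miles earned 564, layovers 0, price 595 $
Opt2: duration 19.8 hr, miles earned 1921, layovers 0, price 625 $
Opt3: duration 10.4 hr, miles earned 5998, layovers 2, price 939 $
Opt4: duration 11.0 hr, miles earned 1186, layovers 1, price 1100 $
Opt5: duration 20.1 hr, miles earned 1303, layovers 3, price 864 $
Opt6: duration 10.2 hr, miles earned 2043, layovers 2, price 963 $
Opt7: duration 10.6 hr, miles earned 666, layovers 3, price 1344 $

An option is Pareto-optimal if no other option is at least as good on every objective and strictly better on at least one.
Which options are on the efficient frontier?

Opt1: not dominated (best duration).
Opt2: not dominated.
Opt3: not dominated (best miles earned).
Opt4: not dominated.
Opt5: dominated by Opt2 (duration 19.8≤20.1, miles earned 1921≥1303, layovers 0≤3, price 625≤864).
Opt6: not dominated.
Opt7: dominated by Opt3 (duration 10.4≤10.6, miles earned 5998≥666, layovers 2≤3, price 939≤1344).

Opt1, Opt2, Opt3, Opt4, Opt6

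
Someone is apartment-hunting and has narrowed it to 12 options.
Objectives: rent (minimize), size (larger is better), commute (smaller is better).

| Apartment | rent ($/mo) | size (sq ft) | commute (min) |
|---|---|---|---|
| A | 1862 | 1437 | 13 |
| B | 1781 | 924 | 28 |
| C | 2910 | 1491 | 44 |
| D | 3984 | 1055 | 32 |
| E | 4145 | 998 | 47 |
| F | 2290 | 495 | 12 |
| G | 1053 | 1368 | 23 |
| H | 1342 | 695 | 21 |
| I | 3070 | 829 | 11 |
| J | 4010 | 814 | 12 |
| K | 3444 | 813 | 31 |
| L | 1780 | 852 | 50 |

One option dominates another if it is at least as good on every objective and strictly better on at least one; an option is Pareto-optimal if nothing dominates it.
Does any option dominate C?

A: worse on size (1437 vs 1491).
B: worse on size (924 vs 1491).
D: worse on rent (3984 vs 2910).
E: worse on rent (4145 vs 2910).
F: worse on size (495 vs 1491).
G: worse on size (1368 vs 1491).
H: worse on size (695 vs 1491).
I: worse on rent (3070 vs 2910).
J: worse on rent (4010 vs 2910).
K: worse on rent (3444 vs 2910).
L: worse on size (852 vs 1491).
No option is at least as good as C on every objective and strictly better on one.

No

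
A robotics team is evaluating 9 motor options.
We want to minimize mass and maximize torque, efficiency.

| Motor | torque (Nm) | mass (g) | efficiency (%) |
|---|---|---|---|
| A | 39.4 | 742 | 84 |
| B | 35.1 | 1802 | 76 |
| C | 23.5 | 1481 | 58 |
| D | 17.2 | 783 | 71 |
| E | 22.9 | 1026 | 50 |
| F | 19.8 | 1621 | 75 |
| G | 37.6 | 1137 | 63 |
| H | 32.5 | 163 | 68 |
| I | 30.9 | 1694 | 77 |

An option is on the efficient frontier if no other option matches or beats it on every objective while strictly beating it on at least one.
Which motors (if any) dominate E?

A: torque 39.4≥22.9, mass 742≤1026, efficiency 84≥50 — dominates E.
H: torque 32.5≥22.9, mass 163≤1026, efficiency 68≥50 — dominates E.
Others (B, C, D, F, G, I) are each worse than E on at least one objective.

A, H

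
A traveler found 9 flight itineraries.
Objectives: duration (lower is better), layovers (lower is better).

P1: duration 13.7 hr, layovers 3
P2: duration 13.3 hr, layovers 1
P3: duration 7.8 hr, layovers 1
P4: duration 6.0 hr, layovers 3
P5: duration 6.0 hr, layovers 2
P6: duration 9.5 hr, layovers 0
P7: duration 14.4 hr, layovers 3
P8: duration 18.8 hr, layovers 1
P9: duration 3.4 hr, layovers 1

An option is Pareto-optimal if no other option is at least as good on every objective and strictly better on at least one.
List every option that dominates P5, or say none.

P9

P9: duration 3.4≤6.0, layovers 1≤2 — dominates P5.
Others (P1, P2, P3, P4, P6, P7, P8) are each worse than P5 on at least one objective.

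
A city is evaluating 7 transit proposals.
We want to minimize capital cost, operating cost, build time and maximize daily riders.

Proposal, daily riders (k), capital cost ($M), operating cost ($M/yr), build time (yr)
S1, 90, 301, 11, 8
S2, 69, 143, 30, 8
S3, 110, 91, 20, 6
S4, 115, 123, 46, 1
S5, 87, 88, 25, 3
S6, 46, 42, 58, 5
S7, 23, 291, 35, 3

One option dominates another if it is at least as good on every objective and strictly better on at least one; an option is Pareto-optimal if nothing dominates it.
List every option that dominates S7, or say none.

S5: daily riders 87≥23, capital cost 88≤291, operating cost 25≤35, build time 3≤3 — dominates S7.
Others (S1, S2, S3, S4, S6) are each worse than S7 on at least one objective.

S5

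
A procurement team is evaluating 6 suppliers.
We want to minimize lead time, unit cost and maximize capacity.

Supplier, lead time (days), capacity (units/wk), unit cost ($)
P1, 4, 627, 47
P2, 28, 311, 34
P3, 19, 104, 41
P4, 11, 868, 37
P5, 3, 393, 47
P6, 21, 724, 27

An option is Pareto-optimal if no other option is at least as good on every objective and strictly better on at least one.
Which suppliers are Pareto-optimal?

P1, P4, P5, P6

P1: not dominated.
P2: dominated by P6 (lead time 21≤28, capacity 724≥311, unit cost 27≤34).
P3: dominated by P4 (lead time 11≤19, capacity 868≥104, unit cost 37≤41).
P4: not dominated (best capacity).
P5: not dominated (best lead time).
P6: not dominated (best unit cost).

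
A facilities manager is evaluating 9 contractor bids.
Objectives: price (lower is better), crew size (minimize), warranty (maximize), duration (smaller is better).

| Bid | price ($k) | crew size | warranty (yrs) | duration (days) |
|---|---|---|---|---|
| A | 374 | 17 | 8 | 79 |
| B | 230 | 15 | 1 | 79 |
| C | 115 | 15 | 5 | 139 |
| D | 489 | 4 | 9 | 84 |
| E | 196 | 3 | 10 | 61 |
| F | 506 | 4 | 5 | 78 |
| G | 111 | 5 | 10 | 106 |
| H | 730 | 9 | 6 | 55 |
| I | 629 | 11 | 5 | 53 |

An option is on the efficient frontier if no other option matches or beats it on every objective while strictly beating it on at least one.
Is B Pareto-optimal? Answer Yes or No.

E vs B: price 196≤230, crew size 3≤15, warranty 10≥1, duration 61≤79 — E is at least as good on every objective and strictly better on at least one, so E dominates B.

No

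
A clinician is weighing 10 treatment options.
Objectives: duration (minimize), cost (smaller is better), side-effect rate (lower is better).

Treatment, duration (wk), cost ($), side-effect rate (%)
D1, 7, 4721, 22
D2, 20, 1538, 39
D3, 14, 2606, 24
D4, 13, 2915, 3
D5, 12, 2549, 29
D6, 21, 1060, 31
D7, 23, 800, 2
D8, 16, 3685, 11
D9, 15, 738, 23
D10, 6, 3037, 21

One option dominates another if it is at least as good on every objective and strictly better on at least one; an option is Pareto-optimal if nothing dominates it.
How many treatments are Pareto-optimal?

6

D1: dominated by D10 (duration 6≤7, cost 3037≤4721, side-effect rate 21≤22).
D2: dominated by D9 (duration 15≤20, cost 738≤1538, side-effect rate 23≤39).
D3: not dominated.
D4: not dominated.
D5: not dominated.
D6: dominated by D9 (duration 15≤21, cost 738≤1060, side-effect rate 23≤31).
D7: not dominated (best side-effect rate).
D8: dominated by D4 (duration 13≤16, cost 2915≤3685, side-effect rate 3≤11).
D9: not dominated (best cost).
D10: not dominated (best duration).
Pareto-optimal: D3, D4, D5, D7, D9, D10 → 6.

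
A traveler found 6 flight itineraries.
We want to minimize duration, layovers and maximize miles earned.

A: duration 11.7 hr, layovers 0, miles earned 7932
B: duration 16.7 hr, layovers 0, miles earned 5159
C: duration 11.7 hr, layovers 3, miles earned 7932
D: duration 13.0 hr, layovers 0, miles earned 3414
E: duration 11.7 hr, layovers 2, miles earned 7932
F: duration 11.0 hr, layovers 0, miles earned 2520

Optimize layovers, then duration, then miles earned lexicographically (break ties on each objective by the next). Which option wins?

First minimize layovers: best is 0, kept {A, B, D, F}.
Then minimize duration: best is 11.0, kept {F}.

F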